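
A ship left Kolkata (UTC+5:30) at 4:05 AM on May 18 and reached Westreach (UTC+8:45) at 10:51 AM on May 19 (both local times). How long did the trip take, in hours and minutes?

27 hours 31 minutes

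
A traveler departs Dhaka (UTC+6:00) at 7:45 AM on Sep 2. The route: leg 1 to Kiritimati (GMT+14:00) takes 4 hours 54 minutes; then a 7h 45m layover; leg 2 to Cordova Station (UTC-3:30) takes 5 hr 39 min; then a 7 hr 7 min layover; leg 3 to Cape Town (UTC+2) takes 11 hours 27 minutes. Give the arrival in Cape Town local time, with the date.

Convert departure to UTC: 7:45 AM − 6:00 = 1:45 AM UTC on Sep 2.
Add 4 hours and 54 minutes leg 1 → 6:39 AM UTC.
Add 7 hours 45 minutes layover in Kiritimati → 2:24 PM UTC.
Add 5 hours and 39 minutes leg 2 → 8:03 PM UTC.
Add 7 hours 7 minutes layover in Cordova Station → 3:10 AM UTC (Sep 3).
Add 11 hours and 27 minutes leg 3 → 2:37 PM UTC.
Cape Town is UTC+2:00, so local arrival = 2:37 PM + 2:00 = 4:37 PM on Sep 3.

4:37 PM on September 3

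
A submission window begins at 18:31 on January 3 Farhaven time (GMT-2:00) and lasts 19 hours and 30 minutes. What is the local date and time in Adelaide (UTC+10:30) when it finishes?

02:31 on January 5

Convert start to UTC: 18:31 + 2:00 = 20:31 UTC on Jan 3.
Add 19 hours and 30 minutes duration → 16:01 UTC (Jan 4).
Adelaide is UTC+10:30, so local end time = 16:01 + 10:30 = 02:31 on Jan 5.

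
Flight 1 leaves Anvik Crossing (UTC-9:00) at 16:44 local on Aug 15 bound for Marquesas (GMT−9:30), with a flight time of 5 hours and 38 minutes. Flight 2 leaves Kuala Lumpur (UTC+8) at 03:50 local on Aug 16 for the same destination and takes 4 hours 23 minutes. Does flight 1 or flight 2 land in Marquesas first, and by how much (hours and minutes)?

the second, by 7 hours 9 minutes

Flight 1 in UTC: 16:44 + 9:00 = 01:44 on Aug 16.
+5 hours 38 minutes → arrive 07:22 UTC on Aug 16.
Flight 2 in UTC: 03:50 − 8:00 = 19:50 on Aug 15.
+4 hours 23 minutes → arrive 00:13 UTC on Aug 16.
Flight 2 lands earlier by 7 hours 9 minutes.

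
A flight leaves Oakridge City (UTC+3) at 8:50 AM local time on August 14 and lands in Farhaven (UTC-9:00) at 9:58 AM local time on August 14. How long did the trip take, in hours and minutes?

13 hours 8 minutes

Farhaven is 12:00 behind Oakridge City.
Clock-face elapsed time (ignoring zones) is 1 hour 8 minutes.
Actual elapsed = 1 hour 8 minutes + 12:00 = 13 hours 8 minutes.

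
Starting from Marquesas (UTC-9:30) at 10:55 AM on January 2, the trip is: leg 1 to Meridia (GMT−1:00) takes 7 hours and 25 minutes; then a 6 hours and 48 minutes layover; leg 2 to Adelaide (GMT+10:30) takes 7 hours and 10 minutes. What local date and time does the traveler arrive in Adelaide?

4:18 AM on January 4

Convert departure to UTC: 10:55 AM + 9:30 = 8:25 PM UTC on Jan 2.
Add 7 hours 25 minutes leg 1 → 3:50 AM UTC (Jan 3).
Add 6 hours 48 minutes layover in Meridia → 10:38 AM UTC.
Add 7 hours and 10 minutes leg 2 → 5:48 PM UTC.
Adelaide is UTC+10:30, so local arrival = 5:48 PM + 10:30 = 4:18 AM on Jan 4.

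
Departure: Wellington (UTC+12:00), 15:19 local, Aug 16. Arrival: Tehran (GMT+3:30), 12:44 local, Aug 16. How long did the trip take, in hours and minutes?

5 hours 55 minutes

Tehran is 8:30 behind Wellington.
Clock-face elapsed time (ignoring zones) is −2 hours 35 minutes.
Actual elapsed = −2 hours 35 minutes + 8:30 = 5 hours 55 minutes.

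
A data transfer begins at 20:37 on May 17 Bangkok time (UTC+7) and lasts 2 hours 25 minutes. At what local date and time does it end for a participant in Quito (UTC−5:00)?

11:02 on May 17

Convert start to UTC: 20:37 − 7:00 = 13:37 UTC on May 17.
Add 2 hours 25 minutes duration → 16:02 UTC.
Quito is UTC−5:00, so local end time = 16:02 − 5:00 = 11:02 on May 17.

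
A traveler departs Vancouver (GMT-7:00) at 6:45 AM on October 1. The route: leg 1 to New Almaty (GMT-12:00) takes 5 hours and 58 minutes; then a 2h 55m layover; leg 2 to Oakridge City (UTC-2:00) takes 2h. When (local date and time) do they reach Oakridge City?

10:38 PM on October 1

Convert departure to UTC: 6:45 AM + 7:00 = 1:45 PM UTC on Oct 1.
Add 5 hours 58 minutes leg 1 → 7:43 PM UTC.
Add 2 hours 55 minutes layover in New Almaty → 10:38 PM UTC.
Add 2 hours leg 2 → 12:38 AM UTC (Oct 2).
Oakridge City is UTC−2:00, so local arrival = 12:38 AM − 2:00 = 10:38 PM on Oct 1.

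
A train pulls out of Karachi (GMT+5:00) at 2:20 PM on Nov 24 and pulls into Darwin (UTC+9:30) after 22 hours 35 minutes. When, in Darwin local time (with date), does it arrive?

5:25 PM on November 25

Darwin is 4:30 ahead of Karachi.
After 22 hours and 35 minutes it is 12:55 PM (Nov 25) in Karachi.
Shift by the zone difference: 12:55 PM + 4:30 = 5:25 PM on Nov 25 in Darwin.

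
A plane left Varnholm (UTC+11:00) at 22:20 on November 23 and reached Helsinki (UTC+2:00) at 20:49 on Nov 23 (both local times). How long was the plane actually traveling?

7 hours 29 minutes

Departure in UTC: 22:20 − 11:00 = 11:20 on Nov 23.
Arrival in UTC: 20:49 − 2:00 = 18:49 on Nov 23.
Elapsed = 18:49 − 11:20 = 7 hours 29 minutes.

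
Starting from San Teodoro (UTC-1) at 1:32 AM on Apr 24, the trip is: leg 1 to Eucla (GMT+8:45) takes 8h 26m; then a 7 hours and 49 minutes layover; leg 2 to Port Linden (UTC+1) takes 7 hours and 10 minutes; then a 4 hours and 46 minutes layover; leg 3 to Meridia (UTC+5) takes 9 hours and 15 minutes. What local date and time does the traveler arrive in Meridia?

Convert departure to UTC: 1:32 AM + 1:00 = 2:32 AM UTC on Apr 24.
Add 8 hours and 26 minutes leg 1 → 10:58 AM UTC.
Add 7 hours 49 minutes layover in Eucla → 6:47 PM UTC.
Add 7 hours 10 minutes leg 2 → 1:57 AM UTC (Apr 25).
Add 4 hours 46 minutes layover in Port Linden → 6:43 AM UTC.
Add 9 hours and 15 minutes leg 3 → 3:58 PM UTC.
Meridia is UTC+5:00, so local arrival = 3:58 PM + 5:00 = 8:58 PM on Apr 25.

8:58 PM on April 25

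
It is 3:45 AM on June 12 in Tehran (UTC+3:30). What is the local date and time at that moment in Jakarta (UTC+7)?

Jakarta is 3:30 ahead of Tehran.
Shift by the zone difference: 3:45 AM + 3:30 = 7:15 AM on Jun 12 in Jakarta.

7:15 AM on June 12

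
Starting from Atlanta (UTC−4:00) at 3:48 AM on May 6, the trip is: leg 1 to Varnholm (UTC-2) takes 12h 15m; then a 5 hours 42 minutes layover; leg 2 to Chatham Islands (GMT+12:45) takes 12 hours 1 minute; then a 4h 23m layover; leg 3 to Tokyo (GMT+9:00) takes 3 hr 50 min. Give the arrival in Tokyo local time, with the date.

6:59 AM on May 8

Convert departure to UTC: 3:48 AM + 4:00 = 7:48 AM UTC on May 6.
Add 12 hours and 15 minutes leg 1 → 8:03 PM UTC.
Add 5 hours and 42 minutes layover in Varnholm → 1:45 AM UTC (May 7).
Add 12 hours and 1 minute leg 2 → 1:46 PM UTC.
Add 4 hours and 23 minutes layover in Chatham Islands → 6:09 PM UTC.
Add 3 hours 50 minutes leg 3 → 9:59 PM UTC.
Tokyo is UTC+9:00, so local arrival = 9:59 PM + 9:00 = 6:59 AM on May 8.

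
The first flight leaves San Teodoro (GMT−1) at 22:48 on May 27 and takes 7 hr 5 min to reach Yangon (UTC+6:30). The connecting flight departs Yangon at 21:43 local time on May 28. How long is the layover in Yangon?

Convert departure to UTC: 22:48 + 1:00 = 23:48 UTC on May 27.
Add 7 hours and 5 minutes flight time → 06:53 UTC (May 28).
Yangon is UTC+6:30, so local arrival = 06:53 + 6:30 = 13:23 on May 28.
Layover = 21:43 − 13:23 = 8 hours 20 minutes.

8 hours 20 minutes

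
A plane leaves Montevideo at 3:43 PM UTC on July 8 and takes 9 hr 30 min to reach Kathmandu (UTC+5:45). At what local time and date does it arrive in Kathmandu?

6:58 AM on Jul 9

Departure is given in UTC: 3:43 PM on Jul 8.
Add 9 hours and 30 minutes → 1:13 AM UTC (Jul 9).
Kathmandu is UTC+5:45: 1:13 AM + 5:45 = 6:58 AM on Jul 9.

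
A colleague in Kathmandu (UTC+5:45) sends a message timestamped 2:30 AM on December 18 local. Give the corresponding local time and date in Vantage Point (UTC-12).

8:45 AM on Dec 17

Vantage Point is 17:45 behind Kathmandu.
Shift by the zone difference: 2:30 AM − 17:45 = 8:45 AM on Dec 17 in Vantage Point.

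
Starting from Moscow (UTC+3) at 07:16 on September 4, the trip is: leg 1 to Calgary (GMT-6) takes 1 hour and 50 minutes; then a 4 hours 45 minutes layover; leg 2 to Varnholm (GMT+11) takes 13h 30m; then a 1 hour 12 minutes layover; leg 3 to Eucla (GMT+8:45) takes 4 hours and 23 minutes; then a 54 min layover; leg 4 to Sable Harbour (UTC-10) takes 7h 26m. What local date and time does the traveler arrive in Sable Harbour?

Convert departure to UTC: 07:16 − 3:00 = 04:16 UTC on Sep 4.
Add 1 hour and 50 minutes leg 1 → 06:06 UTC.
Add 4 hours 45 minutes layover in Calgary → 10:51 UTC.
Add 13 hours 30 minutes leg 2 → 00:21 UTC (Sep 5).
Add 1 hour 12 minutes layover in Varnholm → 01:33 UTC.
Add 4 hours and 23 minutes leg 3 → 05:56 UTC.
Add 54 minutes layover in Eucla → 06:50 UTC.
Add 7 hours 26 minutes leg 4 → 14:16 UTC.
Sable Harbour is UTC−10:00, so local arrival = 14:16 − 10:00 = 04:16 on Sep 5.

04:16 on September 5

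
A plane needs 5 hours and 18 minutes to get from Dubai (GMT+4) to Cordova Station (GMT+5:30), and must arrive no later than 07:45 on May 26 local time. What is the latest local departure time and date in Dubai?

Target arrival in UTC: 07:45 − 5:30 = 02:15 on May 26.
Subtract 5 hours and 18 minutes → departure 20:57 UTC on May 25.
Dubai is UTC+4:00: 20:57 + 4:00 = 00:57 on May 26.

00:57 on May 26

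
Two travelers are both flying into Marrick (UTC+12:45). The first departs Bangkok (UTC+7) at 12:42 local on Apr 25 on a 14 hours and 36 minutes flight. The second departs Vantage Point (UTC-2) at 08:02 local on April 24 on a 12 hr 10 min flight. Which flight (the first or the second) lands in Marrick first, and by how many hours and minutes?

the second, by 22 hours 6 minutes

Flight 1 in UTC: 12:42 − 7:00 = 05:42 on Apr 25.
+14 hours and 36 minutes → arrive 20:18 UTC on Apr 25.
Flight 2 in UTC: 08:02 + 2:00 = 10:02 on Apr 24.
+12 hours 10 minutes → arrive 22:12 UTC on Apr 24.
Flight 2 lands earlier by 22 hours 6 minutes.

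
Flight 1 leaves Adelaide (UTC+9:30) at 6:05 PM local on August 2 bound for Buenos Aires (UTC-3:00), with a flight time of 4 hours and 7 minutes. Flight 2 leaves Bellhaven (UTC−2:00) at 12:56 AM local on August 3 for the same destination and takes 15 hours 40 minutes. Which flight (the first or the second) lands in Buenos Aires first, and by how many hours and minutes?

the first, by 29 hours 54 minutes

Flight 1 in UTC: 6:05 PM − 9:30 = 8:35 AM on Aug 2.
+4 hours and 7 minutes → arrive 12:42 PM UTC on Aug 2.
Flight 2 in UTC: 12:56 AM + 2:00 = 2:56 AM on Aug 3.
+15 hours 40 minutes → arrive 6:36 PM UTC on Aug 3.
Flight 1 lands earlier by 29 hours 54 minutes.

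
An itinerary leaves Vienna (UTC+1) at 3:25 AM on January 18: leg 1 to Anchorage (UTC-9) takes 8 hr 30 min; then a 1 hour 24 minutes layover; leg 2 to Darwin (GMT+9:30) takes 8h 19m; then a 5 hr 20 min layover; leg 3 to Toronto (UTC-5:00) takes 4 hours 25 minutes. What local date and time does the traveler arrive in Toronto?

1:23 AM on Jan 19

Convert departure to UTC: 3:25 AM − 1:00 = 2:25 AM UTC on Jan 18.
Add 8 hours 30 minutes leg 1 → 10:55 AM UTC.
Add 1 hour and 24 minutes layover in Anchorage → 12:19 PM UTC.
Add 8 hours and 19 minutes leg 2 → 8:38 PM UTC.
Add 5 hours 20 minutes layover in Darwin → 1:58 AM UTC (Jan 19).
Add 4 hours and 25 minutes leg 3 → 6:23 AM UTC.
Toronto is UTC−5:00, so local arrival = 6:23 AM − 5:00 = 1:23 AM on Jan 19.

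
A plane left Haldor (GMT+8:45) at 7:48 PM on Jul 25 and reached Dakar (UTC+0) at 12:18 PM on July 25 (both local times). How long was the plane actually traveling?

Departure in UTC: 7:48 PM − 8:45 = 11:03 AM on Jul 25.
Arrival is already UTC: 12:18 PM on Jul 25.
Elapsed = 12:18 PM − 11:03 AM = 1 hour 15 minutes.

1 hour 15 minutes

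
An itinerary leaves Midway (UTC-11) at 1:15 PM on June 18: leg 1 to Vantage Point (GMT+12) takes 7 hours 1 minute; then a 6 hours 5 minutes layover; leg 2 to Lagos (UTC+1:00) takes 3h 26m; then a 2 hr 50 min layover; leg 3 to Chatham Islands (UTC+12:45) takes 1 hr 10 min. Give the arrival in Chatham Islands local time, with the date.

9:32 AM on Jun 20

Convert departure to UTC: 1:15 PM + 11:00 = 12:15 AM UTC on Jun 19.
Add 7 hours 1 minute leg 1 → 7:16 AM UTC.
Add 6 hours and 5 minutes layover in Vantage Point → 1:21 PM UTC.
Add 3 hours 26 minutes leg 2 → 4:47 PM UTC.
Add 2 hours and 50 minutes layover in Lagos → 7:37 PM UTC.
Add 1 hour and 10 minutes leg 3 → 8:47 PM UTC.
Chatham Islands is UTC+12:45, so local arrival = 8:47 PM + 12:45 = 9:32 AM on Jun 20.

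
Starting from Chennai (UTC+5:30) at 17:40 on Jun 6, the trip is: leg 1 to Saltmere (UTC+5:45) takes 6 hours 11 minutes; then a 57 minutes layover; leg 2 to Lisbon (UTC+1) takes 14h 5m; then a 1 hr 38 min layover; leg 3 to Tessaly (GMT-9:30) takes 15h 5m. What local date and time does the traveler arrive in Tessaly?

Convert departure to UTC: 17:40 − 5:30 = 12:10 UTC on Jun 6.
Add 6 hours 11 minutes leg 1 → 18:21 UTC.
Add 57 minutes layover in Saltmere → 19:18 UTC.
Add 14 hours and 5 minutes leg 2 → 09:23 UTC (Jun 7).
Add 1 hour and 38 minutes layover in Lisbon → 11:01 UTC.
Add 15 hours 5 minutes leg 3 → 02:06 UTC (Jun 8).
Tessaly is UTC−9:30, so local arrival = 02:06 − 9:30 = 16:36 on Jun 7.

16:36 on Jun 7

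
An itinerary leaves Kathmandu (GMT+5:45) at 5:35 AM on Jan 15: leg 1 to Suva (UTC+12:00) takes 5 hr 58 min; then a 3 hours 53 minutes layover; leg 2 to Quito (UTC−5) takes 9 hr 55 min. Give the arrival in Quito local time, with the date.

Convert departure to UTC: 5:35 AM − 5:45 = 11:50 PM UTC on Jan 14.
Add 5 hours 58 minutes leg 1 → 5:48 AM UTC (Jan 15).
Add 3 hours and 53 minutes layover in Suva → 9:41 AM UTC.
Add 9 hours 55 minutes leg 2 → 7:36 PM UTC.
Quito is UTC−5:00, so local arrival = 7:36 PM − 5:00 = 2:36 PM on Jan 15.

2:36 PM on January 15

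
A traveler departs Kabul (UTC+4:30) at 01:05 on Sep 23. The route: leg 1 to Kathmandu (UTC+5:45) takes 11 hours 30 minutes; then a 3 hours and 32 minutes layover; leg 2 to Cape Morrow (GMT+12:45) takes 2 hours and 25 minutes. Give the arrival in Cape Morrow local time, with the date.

Convert departure to UTC: 01:05 − 4:30 = 20:35 UTC on Sep 22.
Add 11 hours and 30 minutes leg 1 → 08:05 UTC (Sep 23).
Add 3 hours and 32 minutes layover in Kathmandu → 11:37 UTC.
Add 2 hours and 25 minutes leg 2 → 14:02 UTC.
Cape Morrow is UTC+12:45, so local arrival = 14:02 + 12:45 = 02:47 on Sep 24.

02:47 on September 24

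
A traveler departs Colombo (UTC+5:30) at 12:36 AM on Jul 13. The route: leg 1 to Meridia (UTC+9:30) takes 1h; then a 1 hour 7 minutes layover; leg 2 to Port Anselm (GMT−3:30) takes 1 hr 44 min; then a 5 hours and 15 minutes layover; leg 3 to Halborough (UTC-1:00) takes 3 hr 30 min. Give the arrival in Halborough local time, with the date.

Convert departure to UTC: 12:36 AM − 5:30 = 7:06 PM UTC on Jul 12.
Add 1 hour leg 1 → 8:06 PM UTC.
Add 1 hour and 7 minutes layover in Meridia → 9:13 PM UTC.
Add 1 hour and 44 minutes leg 2 → 10:57 PM UTC.
Add 5 hours 15 minutes layover in Port Anselm → 4:12 AM UTC (Jul 13).
Add 3 hours 30 minutes leg 3 → 7:42 AM UTC.
Halborough is UTC−1:00, so local arrival = 7:42 AM − 1:00 = 6:42 AM on Jul 13.

6:42 AM on Jul 13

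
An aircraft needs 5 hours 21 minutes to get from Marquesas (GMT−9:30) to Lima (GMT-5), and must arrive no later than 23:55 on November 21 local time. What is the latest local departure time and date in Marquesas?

14:04 on Nov 21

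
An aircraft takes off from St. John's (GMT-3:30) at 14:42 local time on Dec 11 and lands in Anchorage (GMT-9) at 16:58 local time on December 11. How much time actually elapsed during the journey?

7 hours 46 minutes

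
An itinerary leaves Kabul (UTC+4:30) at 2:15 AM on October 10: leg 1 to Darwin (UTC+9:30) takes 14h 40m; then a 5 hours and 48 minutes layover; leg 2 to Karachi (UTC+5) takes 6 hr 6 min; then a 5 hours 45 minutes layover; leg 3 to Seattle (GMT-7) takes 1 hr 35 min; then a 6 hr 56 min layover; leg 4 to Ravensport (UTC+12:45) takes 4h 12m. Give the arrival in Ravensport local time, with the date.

7:32 AM on October 12

Convert departure to UTC: 2:15 AM − 4:30 = 9:45 PM UTC on Oct 9.
Add 14 hours and 40 minutes leg 1 → 12:25 PM UTC (Oct 10).
Add 5 hours 48 minutes layover in Darwin → 6:13 PM UTC.
Add 6 hours and 6 minutes leg 2 → 12:19 AM UTC (Oct 11).
Add 5 hours 45 minutes layover in Karachi → 6:04 AM UTC.
Add 1 hour 35 minutes leg 3 → 7:39 AM UTC.
Add 6 hours 56 minutes layover in Seattle → 2:35 PM UTC.
Add 4 hours 12 minutes leg 4 → 6:47 PM UTC.
Ravensport is UTC+12:45, so local arrival = 6:47 PM + 12:45 = 7:32 AM on Oct 12.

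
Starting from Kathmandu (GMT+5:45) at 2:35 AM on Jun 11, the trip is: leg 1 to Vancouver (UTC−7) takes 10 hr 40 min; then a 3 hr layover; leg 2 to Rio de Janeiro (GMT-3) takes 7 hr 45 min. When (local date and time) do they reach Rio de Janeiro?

Convert departure to UTC: 2:35 AM − 5:45 = 8:50 PM UTC on Jun 10.
Add 10 hours and 40 minutes leg 1 → 7:30 AM UTC (Jun 11).
Add 3 hours layover in Vancouver → 10:30 AM UTC.
Add 7 hours 45 minutes leg 2 → 6:15 PM UTC.
Rio de Janeiro is UTC−3:00, so local arrival = 6:15 PM − 3:00 = 3:15 PM on Jun 11.

3:15 PM on June 11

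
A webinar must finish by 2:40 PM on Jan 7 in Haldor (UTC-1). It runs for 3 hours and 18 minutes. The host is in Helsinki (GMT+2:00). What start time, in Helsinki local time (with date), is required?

Target end time in UTC: 2:40 PM + 1:00 = 3:40 PM on Jan 7.
Subtract 3 hours 18 minutes → start 12:22 PM UTC on Jan 7.
Helsinki is UTC+2:00: 12:22 PM + 2:00 = 2:22 PM on Jan 7.

2:22 PM on January 7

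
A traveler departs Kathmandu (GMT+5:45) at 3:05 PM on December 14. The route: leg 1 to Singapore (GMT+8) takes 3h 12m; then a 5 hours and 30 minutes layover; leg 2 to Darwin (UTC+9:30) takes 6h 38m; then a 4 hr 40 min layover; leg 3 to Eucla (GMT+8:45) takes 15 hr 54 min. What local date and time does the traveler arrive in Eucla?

5:59 AM on Dec 16

Convert departure to UTC: 3:05 PM − 5:45 = 9:20 AM UTC on Dec 14.
Add 3 hours and 12 minutes leg 1 → 12:32 PM UTC.
Add 5 hours 30 minutes layover in Singapore → 6:02 PM UTC.
Add 6 hours 38 minutes leg 2 → 12:40 AM UTC (Dec 15).
Add 4 hours and 40 minutes layover in Darwin → 5:20 AM UTC.
Add 15 hours 54 minutes leg 3 → 9:14 PM UTC.
Eucla is UTC+8:45, so local arrival = 9:14 PM + 8:45 = 5:59 AM on Dec 16.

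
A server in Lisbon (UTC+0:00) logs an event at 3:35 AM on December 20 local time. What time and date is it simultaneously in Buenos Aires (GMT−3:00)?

12:35 AM on December 20

Lisbon is UTC+0 so that is 3:35 AM UTC.
Buenos Aires is UTC−3:00: 3:35 AM − 3:00 = 12:35 AM on Dec 20.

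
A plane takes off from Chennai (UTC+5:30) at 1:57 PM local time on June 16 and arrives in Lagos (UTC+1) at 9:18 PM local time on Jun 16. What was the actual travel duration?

11 hours 51 minutes

Departure in UTC: 1:57 PM − 5:30 = 8:27 AM on Jun 16.
Arrival in UTC: 9:18 PM − 1:00 = 8:18 PM on Jun 16.
Elapsed = 8:18 PM − 8:27 AM = 11 hours 51 minutes.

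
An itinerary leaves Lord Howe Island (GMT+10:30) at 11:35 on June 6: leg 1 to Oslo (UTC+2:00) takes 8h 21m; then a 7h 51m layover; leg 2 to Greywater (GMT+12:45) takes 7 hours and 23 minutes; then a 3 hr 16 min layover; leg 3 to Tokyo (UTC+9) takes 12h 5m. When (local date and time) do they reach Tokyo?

01:01 on Jun 8

Convert departure to UTC: 11:35 − 10:30 = 01:05 UTC on Jun 6.
Add 8 hours 21 minutes leg 1 → 09:26 UTC.
Add 7 hours and 51 minutes layover in Oslo → 17:17 UTC.
Add 7 hours 23 minutes leg 2 → 00:40 UTC (Jun 7).
Add 3 hours and 16 minutes layover in Greywater → 03:56 UTC.
Add 12 hours and 5 minutes leg 3 → 16:01 UTC.
Tokyo is UTC+9:00, so local arrival = 16:01 + 9:00 = 01:01 on Jun 8.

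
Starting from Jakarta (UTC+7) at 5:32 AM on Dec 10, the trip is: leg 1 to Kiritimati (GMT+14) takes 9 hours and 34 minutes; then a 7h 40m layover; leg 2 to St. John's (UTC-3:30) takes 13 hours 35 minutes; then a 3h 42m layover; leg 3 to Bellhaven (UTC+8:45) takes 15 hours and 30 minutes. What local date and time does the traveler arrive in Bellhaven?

Convert departure to UTC: 5:32 AM − 7:00 = 10:32 PM UTC on Dec 9.
Add 9 hours 34 minutes leg 1 → 8:06 AM UTC (Dec 10).
Add 7 hours 40 minutes layover in Kiritimati → 3:46 PM UTC.
Add 13 hours 35 minutes leg 2 → 5:21 AM UTC (Dec 11).
Add 3 hours 42 minutes layover in St. John's → 9:03 AM UTC.
Add 15 hours 30 minutes leg 3 → 12:33 AM UTC (Dec 12).
Bellhaven is UTC+8:45, so local arrival = 12:33 AM + 8:45 = 9:18 AM on Dec 12.

9:18 AM on December 12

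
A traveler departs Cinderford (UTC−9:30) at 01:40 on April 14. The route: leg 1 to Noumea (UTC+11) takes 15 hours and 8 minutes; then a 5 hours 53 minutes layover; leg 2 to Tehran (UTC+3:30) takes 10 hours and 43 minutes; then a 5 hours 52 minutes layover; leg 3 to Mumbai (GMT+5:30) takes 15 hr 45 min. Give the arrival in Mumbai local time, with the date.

Convert departure to UTC: 01:40 + 9:30 = 11:10 UTC on Apr 14.
Add 15 hours 8 minutes leg 1 → 02:18 UTC (Apr 15).
Add 5 hours and 53 minutes layover in Noumea → 08:11 UTC.
Add 10 hours and 43 minutes leg 2 → 18:54 UTC.
Add 5 hours and 52 minutes layover in Tehran → 00:46 UTC (Apr 16).
Add 15 hours and 45 minutes leg 3 → 16:31 UTC.
Mumbai is UTC+5:30, so local arrival = 16:31 + 5:30 = 22:01 on Apr 16.

22:01 on April 16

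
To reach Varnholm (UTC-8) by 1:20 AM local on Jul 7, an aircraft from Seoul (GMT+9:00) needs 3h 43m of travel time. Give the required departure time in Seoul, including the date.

Target arrival in UTC: 1:20 AM + 8:00 = 9:20 AM on Jul 7.
Subtract 3 hours and 43 minutes → departure 5:37 AM UTC on Jul 7.
Seoul is UTC+9:00: 5:37 AM + 9:00 = 2:37 PM on Jul 7.

2:37 PM on July 7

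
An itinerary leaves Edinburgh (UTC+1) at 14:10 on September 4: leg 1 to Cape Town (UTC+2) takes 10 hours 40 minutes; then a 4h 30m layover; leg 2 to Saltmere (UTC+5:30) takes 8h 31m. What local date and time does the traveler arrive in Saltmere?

Convert departure to UTC: 14:10 − 1:00 = 13:10 UTC on Sep 4.
Add 10 hours 40 minutes leg 1 → 23:50 UTC.
Add 4 hours and 30 minutes layover in Cape Town → 04:20 UTC (Sep 5).
Add 8 hours 31 minutes leg 2 → 12:51 UTC.
Saltmere is UTC+5:30, so local arrival = 12:51 + 5:30 = 18:21 on Sep 5.

18:21 on September 5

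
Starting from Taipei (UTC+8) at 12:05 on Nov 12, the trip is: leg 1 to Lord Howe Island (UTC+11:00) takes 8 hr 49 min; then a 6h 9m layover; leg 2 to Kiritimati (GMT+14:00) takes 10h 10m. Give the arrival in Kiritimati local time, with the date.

Convert departure to UTC: 12:05 − 8:00 = 04:05 UTC on Nov 12.
Add 8 hours and 49 minutes leg 1 → 12:54 UTC.
Add 6 hours and 9 minutes layover in Lord Howe Island → 19:03 UTC.
Add 10 hours and 10 minutes leg 2 → 05:13 UTC (Nov 13).
Kiritimati is UTC+14:00, so local arrival = 05:13 + 14:00 = 19:13 on Nov 13.

19:13 on November 13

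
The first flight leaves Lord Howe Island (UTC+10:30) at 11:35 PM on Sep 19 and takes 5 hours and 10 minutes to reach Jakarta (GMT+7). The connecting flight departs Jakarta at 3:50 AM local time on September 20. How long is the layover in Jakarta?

2 hours 35 minutes

Convert departure to UTC: 11:35 PM − 10:30 = 1:05 PM UTC on Sep 19.
Add 5 hours and 10 minutes flight time → 6:15 PM UTC.
Jakarta is UTC+7:00, so local arrival = 6:15 PM + 7:00 = 1:15 AM on Sep 20.
Layover = 3:50 AM − 1:15 AM = 2 hours 35 minutes.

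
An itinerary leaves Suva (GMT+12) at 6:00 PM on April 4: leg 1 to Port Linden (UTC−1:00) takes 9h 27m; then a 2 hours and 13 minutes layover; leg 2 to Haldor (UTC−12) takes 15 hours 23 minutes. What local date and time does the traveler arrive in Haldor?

9:03 PM on Apr 4

Convert departure to UTC: 6:00 PM − 12:00 = 6:00 AM UTC on Apr 4.
Add 9 hours 27 minutes leg 1 → 3:27 PM UTC.
Add 2 hours and 13 minutes layover in Port Linden → 5:40 PM UTC.
Add 15 hours and 23 minutes leg 2 → 9:03 AM UTC (Apr 5).
Haldor is UTC−12:00, so local arrival = 9:03 AM − 12:00 = 9:03 PM on Apr 4.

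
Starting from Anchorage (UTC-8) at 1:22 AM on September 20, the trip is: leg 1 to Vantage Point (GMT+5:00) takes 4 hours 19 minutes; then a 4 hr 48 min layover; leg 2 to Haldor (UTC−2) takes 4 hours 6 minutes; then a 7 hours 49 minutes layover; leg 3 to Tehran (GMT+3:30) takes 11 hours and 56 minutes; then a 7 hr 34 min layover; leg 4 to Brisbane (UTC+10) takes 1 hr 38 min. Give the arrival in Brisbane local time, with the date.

1:32 PM on September 22

Convert departure to UTC: 1:22 AM + 8:00 = 9:22 AM UTC on Sep 20.
Add 4 hours and 19 minutes leg 1 → 1:41 PM UTC.
Add 4 hours 48 minutes layover in Vantage Point → 6:29 PM UTC.
Add 4 hours and 6 minutes leg 2 → 10:35 PM UTC.
Add 7 hours and 49 minutes layover in Haldor → 6:24 AM UTC (Sep 21).
Add 11 hours and 56 minutes leg 3 → 6:20 PM UTC.
Add 7 hours and 34 minutes layover in Tehran → 1:54 AM UTC (Sep 22).
Add 1 hour and 38 minutes leg 4 → 3:32 AM UTC.
Brisbane is UTC+10:00, so local arrival = 3:32 AM + 10:00 = 1:32 PM on Sep 22.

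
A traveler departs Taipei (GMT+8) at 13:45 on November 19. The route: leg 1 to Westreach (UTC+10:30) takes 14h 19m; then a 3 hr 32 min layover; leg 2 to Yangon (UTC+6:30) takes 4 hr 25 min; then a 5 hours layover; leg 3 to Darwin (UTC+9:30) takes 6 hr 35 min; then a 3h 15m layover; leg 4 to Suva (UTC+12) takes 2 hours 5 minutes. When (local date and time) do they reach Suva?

08:56 on November 21

Convert departure to UTC: 13:45 − 8:00 = 05:45 UTC on Nov 19.
Add 14 hours and 19 minutes leg 1 → 20:04 UTC.
Add 3 hours 32 minutes layover in Westreach → 23:36 UTC.
Add 4 hours 25 minutes leg 2 → 04:01 UTC (Nov 20).
Add 5 hours layover in Yangon → 09:01 UTC.
Add 6 hours and 35 minutes leg 3 → 15:36 UTC.
Add 3 hours and 15 minutes layover in Darwin → 18:51 UTC.
Add 2 hours 5 minutes leg 4 → 20:56 UTC.
Suva is UTC+12:00, so local arrival = 20:56 + 12:00 = 08:56 on Nov 21.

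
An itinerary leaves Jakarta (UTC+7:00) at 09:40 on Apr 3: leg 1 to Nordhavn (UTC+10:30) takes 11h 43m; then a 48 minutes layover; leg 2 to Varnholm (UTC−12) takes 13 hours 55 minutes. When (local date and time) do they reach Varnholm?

Convert departure to UTC: 09:40 − 7:00 = 02:40 UTC on Apr 3.
Add 11 hours and 43 minutes leg 1 → 14:23 UTC.
Add 48 minutes layover in Nordhavn → 15:11 UTC.
Add 13 hours 55 minutes leg 2 → 05:06 UTC (Apr 4).
Varnholm is UTC−12:00, so local arrival = 05:06 − 12:00 = 17:06 on Apr 3.

17:06 on April 3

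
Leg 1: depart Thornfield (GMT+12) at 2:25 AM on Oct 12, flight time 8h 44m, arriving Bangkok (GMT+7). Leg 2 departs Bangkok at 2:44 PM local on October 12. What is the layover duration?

8 hours 35 minutes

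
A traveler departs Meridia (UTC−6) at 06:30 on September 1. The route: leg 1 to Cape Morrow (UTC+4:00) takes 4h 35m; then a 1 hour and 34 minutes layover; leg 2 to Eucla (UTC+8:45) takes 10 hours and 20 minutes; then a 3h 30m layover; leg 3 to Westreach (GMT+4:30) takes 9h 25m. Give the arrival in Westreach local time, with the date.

Convert departure to UTC: 06:30 + 6:00 = 12:30 UTC on Sep 1.
Add 4 hours and 35 minutes leg 1 → 17:05 UTC.
Add 1 hour and 34 minutes layover in Cape Morrow → 18:39 UTC.
Add 10 hours 20 minutes leg 2 → 04:59 UTC (Sep 2).
Add 3 hours 30 minutes layover in Eucla → 08:29 UTC.
Add 9 hours and 25 minutes leg 3 → 17:54 UTC.
Westreach is UTC+4:30, so local arrival = 17:54 + 4:30 = 22:24 on Sep 2.

22:24 on Sep 2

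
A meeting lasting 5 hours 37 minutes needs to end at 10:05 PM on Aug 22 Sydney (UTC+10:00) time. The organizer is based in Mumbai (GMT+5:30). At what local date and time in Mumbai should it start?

Target end time in UTC: 10:05 PM − 10:00 = 12:05 PM on Aug 22.
Subtract 5 hours and 37 minutes → start 6:28 AM UTC on Aug 22.
Mumbai is UTC+5:30: 6:28 AM + 5:30 = 11:58 AM on Aug 22.

11:58 AM on August 22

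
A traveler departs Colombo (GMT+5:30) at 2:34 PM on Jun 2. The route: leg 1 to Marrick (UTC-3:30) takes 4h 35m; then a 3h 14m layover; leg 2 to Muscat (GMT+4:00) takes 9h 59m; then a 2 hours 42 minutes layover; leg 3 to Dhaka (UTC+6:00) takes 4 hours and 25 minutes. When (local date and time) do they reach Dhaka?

Convert departure to UTC: 2:34 PM − 5:30 = 9:04 AM UTC on Jun 2.
Add 4 hours and 35 minutes leg 1 → 1:39 PM UTC.
Add 3 hours and 14 minutes layover in Marrick → 4:53 PM UTC.
Add 9 hours 59 minutes leg 2 → 2:52 AM UTC (Jun 3).
Add 2 hours and 42 minutes layover in Muscat → 5:34 AM UTC.
Add 4 hours and 25 minutes leg 3 → 9:59 AM UTC.
Dhaka is UTC+6:00, so local arrival = 9:59 AM + 6:00 = 3:59 PM on Jun 3.

3:59 PM on June 3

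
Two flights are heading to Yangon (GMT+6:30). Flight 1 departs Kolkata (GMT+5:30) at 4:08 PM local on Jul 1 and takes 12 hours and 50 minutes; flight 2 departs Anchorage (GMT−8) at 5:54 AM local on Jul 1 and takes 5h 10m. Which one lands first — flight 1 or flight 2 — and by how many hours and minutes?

Flight 1 in UTC: 4:08 PM − 5:30 = 10:38 AM on Jul 1.
+12 hours 50 minutes → arrive 11:28 PM UTC on Jul 1.
Flight 2 in UTC: 5:54 AM + 8:00 = 1:54 PM on Jul 1.
+5 hours 10 minutes → arrive 7:04 PM UTC on Jul 1.
Flight 2 lands earlier by 4 hours 24 minutes.

the second, by 4 hours 24 minutes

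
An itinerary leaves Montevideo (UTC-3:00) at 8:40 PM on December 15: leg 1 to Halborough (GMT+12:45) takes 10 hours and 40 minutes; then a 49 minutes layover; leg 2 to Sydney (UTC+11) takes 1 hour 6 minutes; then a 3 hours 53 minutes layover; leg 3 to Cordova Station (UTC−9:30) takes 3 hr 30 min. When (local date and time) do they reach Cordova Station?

10:08 AM on Dec 16

Convert departure to UTC: 8:40 PM + 3:00 = 11:40 PM UTC on Dec 15.
Add 10 hours and 40 minutes leg 1 → 10:20 AM UTC (Dec 16).
Add 49 minutes layover in Halborough → 11:09 AM UTC.
Add 1 hour 6 minutes leg 2 → 12:15 PM UTC.
Add 3 hours 53 minutes layover in Sydney → 4:08 PM UTC.
Add 3 hours and 30 minutes leg 3 → 7:38 PM UTC.
Cordova Station is UTC−9:30, so local arrival = 7:38 PM − 9:30 = 10:08 AM on Dec 16.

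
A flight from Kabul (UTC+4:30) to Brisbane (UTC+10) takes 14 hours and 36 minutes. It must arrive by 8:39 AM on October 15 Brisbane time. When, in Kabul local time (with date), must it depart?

Target arrival in UTC: 8:39 AM − 10:00 = 10:39 PM on Oct 14.
Subtract 14 hours and 36 minutes → departure 8:03 AM UTC on Oct 14.
Kabul is UTC+4:30: 8:03 AM + 4:30 = 12:33 PM on Oct 14.

12:33 PM on October 14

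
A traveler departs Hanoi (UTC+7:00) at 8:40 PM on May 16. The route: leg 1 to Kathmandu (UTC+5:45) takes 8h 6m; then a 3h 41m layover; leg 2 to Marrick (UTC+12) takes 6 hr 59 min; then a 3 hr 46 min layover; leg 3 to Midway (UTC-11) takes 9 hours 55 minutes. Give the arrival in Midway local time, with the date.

11:07 AM on May 17

Convert departure to UTC: 8:40 PM − 7:00 = 1:40 PM UTC on May 16.
Add 8 hours 6 minutes leg 1 → 9:46 PM UTC.
Add 3 hours 41 minutes layover in Kathmandu → 1:27 AM UTC (May 17).
Add 6 hours 59 minutes leg 2 → 8:26 AM UTC.
Add 3 hours and 46 minutes layover in Marrick → 12:12 PM UTC.
Add 9 hours 55 minutes leg 3 → 10:07 PM UTC.
Midway is UTC−11:00, so local arrival = 10:07 PM − 11:00 = 11:07 AM on May 17.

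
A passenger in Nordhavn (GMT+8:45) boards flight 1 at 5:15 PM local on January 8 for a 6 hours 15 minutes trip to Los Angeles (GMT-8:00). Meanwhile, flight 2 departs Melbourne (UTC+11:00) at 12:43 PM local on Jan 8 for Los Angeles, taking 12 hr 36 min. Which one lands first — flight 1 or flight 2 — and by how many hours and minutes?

the second, by 26 minutes

Flight 1 in UTC: 5:15 PM − 8:45 = 8:30 AM on Jan 8.
+6 hours 15 minutes → arrive 2:45 PM UTC on Jan 8.
Flight 2 in UTC: 12:43 PM − 11:00 = 1:43 AM on Jan 8.
+12 hours 36 minutes → arrive 2:19 PM UTC on Jan 8.
Flight 2 lands earlier by 26 minutes.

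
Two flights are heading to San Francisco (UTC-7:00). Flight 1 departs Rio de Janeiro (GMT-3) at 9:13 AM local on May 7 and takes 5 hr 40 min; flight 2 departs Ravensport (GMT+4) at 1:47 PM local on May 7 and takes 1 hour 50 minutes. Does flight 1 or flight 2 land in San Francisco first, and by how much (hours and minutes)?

the second, by 6 hours 16 minutes

Flight 1 in UTC: 9:13 AM + 3:00 = 12:13 PM on May 7.
+5 hours 40 minutes → arrive 5:53 PM UTC on May 7.
Flight 2 in UTC: 1:47 PM − 4:00 = 9:47 AM on May 7.
+1 hour and 50 minutes → arrive 11:37 AM UTC on May 7.
Flight 2 lands earlier by 6 hours 16 minutes.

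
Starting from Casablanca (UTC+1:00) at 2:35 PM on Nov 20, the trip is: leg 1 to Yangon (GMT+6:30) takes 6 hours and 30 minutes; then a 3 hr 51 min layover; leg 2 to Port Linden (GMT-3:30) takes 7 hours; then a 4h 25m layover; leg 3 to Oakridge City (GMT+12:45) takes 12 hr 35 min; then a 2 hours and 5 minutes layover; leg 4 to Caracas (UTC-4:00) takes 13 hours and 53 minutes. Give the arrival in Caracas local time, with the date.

Convert departure to UTC: 2:35 PM − 1:00 = 1:35 PM UTC on Nov 20.
Add 6 hours and 30 minutes leg 1 → 8:05 PM UTC.
Add 3 hours and 51 minutes layover in Yangon → 11:56 PM UTC.
Add 7 hours leg 2 → 6:56 AM UTC (Nov 21).
Add 4 hours and 25 minutes layover in Port Linden → 11:21 AM UTC.
Add 12 hours and 35 minutes leg 3 → 11:56 PM UTC.
Add 2 hours 5 minutes layover in Oakridge City → 2:01 AM UTC (Nov 22).
Add 13 hours and 53 minutes leg 4 → 3:54 PM UTC.
Caracas is UTC−4:00, so local arrival = 3:54 PM − 4:00 = 11:54 AM on Nov 22.

11:54 AM on November 22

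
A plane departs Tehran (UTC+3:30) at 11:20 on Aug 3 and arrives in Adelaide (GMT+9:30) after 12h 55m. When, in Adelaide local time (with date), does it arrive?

06:15 on August 4

Adelaide is 6:00 ahead of Tehran.
After 12 hours 55 minutes it is 00:15 (Aug 4) in Tehran.
Shift by the zone difference: 00:15 + 6:00 = 06:15 on Aug 4 in Adelaide.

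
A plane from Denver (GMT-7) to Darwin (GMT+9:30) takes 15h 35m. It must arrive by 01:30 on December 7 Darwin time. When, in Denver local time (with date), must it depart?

Target arrival in UTC: 01:30 − 9:30 = 16:00 on Dec 6.
Subtract 15 hours and 35 minutes → departure 00:25 UTC on Dec 6.
Denver is UTC−7:00: 00:25 − 7:00 = 17:25 on Dec 5.

17:25 on December 5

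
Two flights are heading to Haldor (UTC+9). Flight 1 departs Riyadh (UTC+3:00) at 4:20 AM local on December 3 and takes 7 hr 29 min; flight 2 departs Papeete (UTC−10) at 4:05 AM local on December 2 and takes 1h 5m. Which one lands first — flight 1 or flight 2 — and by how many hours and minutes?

Flight 1 in UTC: 4:20 AM − 3:00 = 1:20 AM on Dec 3.
+7 hours and 29 minutes → arrive 8:49 AM UTC on Dec 3.
Flight 2 in UTC: 4:05 AM + 10:00 = 2:05 PM on Dec 2.
+1 hour 5 minutes → arrive 3:10 PM UTC on Dec 2.
Flight 2 lands earlier by 17 hours 39 minutes.

the second, by 17 hours 39 minutes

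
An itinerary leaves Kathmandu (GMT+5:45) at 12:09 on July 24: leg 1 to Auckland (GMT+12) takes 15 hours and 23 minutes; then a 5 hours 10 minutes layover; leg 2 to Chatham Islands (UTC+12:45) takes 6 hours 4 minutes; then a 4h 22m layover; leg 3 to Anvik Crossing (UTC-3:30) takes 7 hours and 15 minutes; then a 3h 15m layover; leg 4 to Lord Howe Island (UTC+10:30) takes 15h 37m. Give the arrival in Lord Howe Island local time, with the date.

02:00 on July 27

Convert departure to UTC: 12:09 − 5:45 = 06:24 UTC on Jul 24.
Add 15 hours and 23 minutes leg 1 → 21:47 UTC.
Add 5 hours 10 minutes layover in Auckland → 02:57 UTC (Jul 25).
Add 6 hours and 4 minutes leg 2 → 09:01 UTC.
Add 4 hours and 22 minutes layover in Chatham Islands → 13:23 UTC.
Add 7 hours and 15 minutes leg 3 → 20:38 UTC.
Add 3 hours 15 minutes layover in Anvik Crossing → 23:53 UTC.
Add 15 hours and 37 minutes leg 4 → 15:30 UTC (Jul 26).
Lord Howe Island is UTC+10:30, so local arrival = 15:30 + 10:30 = 02:00 on Jul 27.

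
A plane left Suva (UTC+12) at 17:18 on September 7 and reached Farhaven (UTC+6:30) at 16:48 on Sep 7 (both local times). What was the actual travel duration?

5 hours

Departure in UTC: 17:18 − 12:00 = 05:18 on Sep 7.
Arrival in UTC: 16:48 − 6:30 = 10:18 on Sep 7.
Elapsed = 10:18 − 05:18 = 5 hours.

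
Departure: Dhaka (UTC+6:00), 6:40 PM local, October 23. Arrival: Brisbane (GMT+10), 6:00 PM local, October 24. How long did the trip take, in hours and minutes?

19 hours 20 minutes

Departure in UTC: 6:40 PM − 6:00 = 12:40 PM on Oct 23.
Arrival in UTC: 6:00 PM − 10:00 = 8:00 AM on Oct 24.
Elapsed = 8:00 AM − 12:40 PM (+1 day) = 19 hours 20 minutes.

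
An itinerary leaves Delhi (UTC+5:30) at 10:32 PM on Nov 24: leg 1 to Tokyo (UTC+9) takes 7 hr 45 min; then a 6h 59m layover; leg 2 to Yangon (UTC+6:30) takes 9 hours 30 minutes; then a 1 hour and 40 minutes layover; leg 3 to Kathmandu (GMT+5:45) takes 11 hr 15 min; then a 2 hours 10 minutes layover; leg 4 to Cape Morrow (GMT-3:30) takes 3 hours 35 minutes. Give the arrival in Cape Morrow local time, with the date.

8:26 AM on Nov 26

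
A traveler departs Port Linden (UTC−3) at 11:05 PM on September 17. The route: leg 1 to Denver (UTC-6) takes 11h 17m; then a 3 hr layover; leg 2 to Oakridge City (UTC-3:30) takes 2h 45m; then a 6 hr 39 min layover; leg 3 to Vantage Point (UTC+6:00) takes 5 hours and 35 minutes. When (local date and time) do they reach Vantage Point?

1:21 PM on September 19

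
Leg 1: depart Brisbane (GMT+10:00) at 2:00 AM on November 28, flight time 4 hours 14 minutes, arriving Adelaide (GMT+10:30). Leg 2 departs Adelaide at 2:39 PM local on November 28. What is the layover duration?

7 hours 55 minutes

Convert departure to UTC: 2:00 AM − 10:00 = 4:00 PM UTC on Nov 27.
Add 4 hours and 14 minutes flight time → 8:14 PM UTC.
Adelaide is UTC+10:30, so local arrival = 8:14 PM + 10:30 = 6:44 AM on Nov 28.
Layover = 2:39 PM − 6:44 AM = 7 hours 55 minutes.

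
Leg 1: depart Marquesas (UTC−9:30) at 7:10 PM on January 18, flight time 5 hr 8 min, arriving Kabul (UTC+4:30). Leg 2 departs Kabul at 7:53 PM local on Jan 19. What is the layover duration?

Convert departure to UTC: 7:10 PM + 9:30 = 4:40 AM UTC on Jan 19.
Add 5 hours and 8 minutes flight time → 9:48 AM UTC.
Kabul is UTC+4:30, so local arrival = 9:48 AM + 4:30 = 2:18 PM on Jan 19.
Layover = 7:53 PM − 2:18 PM = 5 hours 35 minutes.

5 hours 35 minutes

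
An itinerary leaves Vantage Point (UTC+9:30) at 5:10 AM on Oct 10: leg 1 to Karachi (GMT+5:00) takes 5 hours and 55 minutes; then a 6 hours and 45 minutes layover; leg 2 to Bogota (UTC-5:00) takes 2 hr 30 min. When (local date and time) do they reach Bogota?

5:50 AM on October 10

Convert departure to UTC: 5:10 AM − 9:30 = 7:40 PM UTC on Oct 9.
Add 5 hours 55 minutes leg 1 → 1:35 AM UTC (Oct 10).
Add 6 hours 45 minutes layover in Karachi → 8:20 AM UTC.
Add 2 hours 30 minutes leg 2 → 10:50 AM UTC.
Bogota is UTC−5:00, so local arrival = 10:50 AM − 5:00 = 5:50 AM on Oct 10.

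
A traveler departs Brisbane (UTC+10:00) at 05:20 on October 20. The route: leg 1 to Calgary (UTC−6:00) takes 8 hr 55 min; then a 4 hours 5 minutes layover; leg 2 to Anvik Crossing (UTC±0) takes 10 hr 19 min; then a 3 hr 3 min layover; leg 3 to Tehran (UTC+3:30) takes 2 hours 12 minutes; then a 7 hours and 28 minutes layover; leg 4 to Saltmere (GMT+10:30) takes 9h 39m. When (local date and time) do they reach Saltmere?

Convert departure to UTC: 05:20 − 10:00 = 19:20 UTC on Oct 19.
Add 8 hours and 55 minutes leg 1 → 04:15 UTC (Oct 20).
Add 4 hours and 5 minutes layover in Calgary → 08:20 UTC.
Add 10 hours and 19 minutes leg 2 → 18:39 UTC.
Add 3 hours and 3 minutes layover in Anvik Crossing → 21:42 UTC.
Add 2 hours 12 minutes leg 3 → 23:54 UTC.
Add 7 hours 28 minutes layover in Tehran → 07:22 UTC (Oct 21).
Add 9 hours 39 minutes leg 4 → 17:01 UTC.
Saltmere is UTC+10:30, so local arrival = 17:01 + 10:30 = 03:31 on Oct 22.

03:31 on October 22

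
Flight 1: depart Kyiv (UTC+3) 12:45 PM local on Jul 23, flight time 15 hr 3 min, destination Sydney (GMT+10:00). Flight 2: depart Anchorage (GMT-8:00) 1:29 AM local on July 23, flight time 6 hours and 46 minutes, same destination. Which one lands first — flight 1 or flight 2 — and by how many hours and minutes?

Flight 1 in UTC: 12:45 PM − 3:00 = 9:45 AM on Jul 23.
+15 hours 3 minutes → arrive 12:48 AM UTC on Jul 24.
Flight 2 in UTC: 1:29 AM + 8:00 = 9:29 AM on Jul 23.
+6 hours 46 minutes → arrive 4:15 PM UTC on Jul 23.
Flight 2 lands earlier by 8 hours 33 minutes.

the second, by 8 hours 33 minutes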